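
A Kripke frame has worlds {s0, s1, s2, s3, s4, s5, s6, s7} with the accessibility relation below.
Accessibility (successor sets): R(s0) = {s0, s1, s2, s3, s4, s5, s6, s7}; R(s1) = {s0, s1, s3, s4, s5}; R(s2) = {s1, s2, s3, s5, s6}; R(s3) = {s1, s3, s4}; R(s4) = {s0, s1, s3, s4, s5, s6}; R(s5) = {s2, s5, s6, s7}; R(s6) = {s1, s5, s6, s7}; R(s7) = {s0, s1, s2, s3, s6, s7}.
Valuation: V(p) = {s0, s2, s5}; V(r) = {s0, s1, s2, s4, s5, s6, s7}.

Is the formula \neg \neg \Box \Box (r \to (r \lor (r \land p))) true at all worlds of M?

Yes

Let φ = \neg \neg \Box \Box (r \to (r \lor (r \land p))). Evaluate φ at each world:
  s0 (successors {s0, s1, s2, s3, s4, s5, s6, s7}): φ is true.
  s1 (successors {s0, s1, s3, s4, s5}): φ is true.
  s2 (successors {s1, s2, s3, s5, s6}): φ is true.
  s3 (successors {s1, s3, s4}): φ is true.
  s4 (successors {s0, s1, s3, s4, s5, s6}): φ is true.
  s5 (successors {s2, s5, s6, s7}): φ is true.
  s6 (successors {s1, s5, s6, s7}): φ is true.
  s7 (successors {s0, s1, s2, s3, s6, s7}): φ is true.
For instance, at s4:
  At s4: \neg \Box \Box (r \to (r \lor (r \land p))) is false, so \neg \neg \Box \Box (r \to (r \lor (r \land p))) is true.
    At s4: \Box \Box (r \to (r \lor (r \land p))) is true, so \neg \Box \Box (r \to (r \lor (r \land p))) is false.
      At s4: \Box \Box (r \to (r \lor (r \land p))) requires \Box (r \to (r \lor (r \land p))) at every successor {s0, s1, s3, s4, s5, s6}.
        At s0: \Box (r \to (r \lor (r \land p))) is true.
        At s1: \Box (r \to (r \lor (r \land p))) is true.
        At s3: \Box (r \to (r \lor (r \land p))) is true.
        At s4: \Box (r \to (r \lor (r \land p))) is true.
        At s5: \Box (r \to (r \lor (r \land p))) is true.
        At s6: \Box (r \to (r \lor (r \land p))) is true.
      So \Box \Box (r \to (r \lor (r \land p))) is true at s4.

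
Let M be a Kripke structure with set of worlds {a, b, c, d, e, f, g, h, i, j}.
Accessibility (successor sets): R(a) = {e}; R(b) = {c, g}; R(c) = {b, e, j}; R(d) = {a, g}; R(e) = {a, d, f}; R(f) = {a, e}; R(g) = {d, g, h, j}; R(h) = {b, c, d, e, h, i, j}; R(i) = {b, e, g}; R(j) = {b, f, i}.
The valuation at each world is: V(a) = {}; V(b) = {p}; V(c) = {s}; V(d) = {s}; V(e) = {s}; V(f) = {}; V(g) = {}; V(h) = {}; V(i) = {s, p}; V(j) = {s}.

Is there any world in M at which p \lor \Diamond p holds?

Recall that \Diamond ψ holds at a world iff ψ holds at some accessible world.
Let φ = p \lor \Diamond p. Evaluate φ at each world:
  a (successors {e}): φ is false.
  b (successors {c, g}): φ is true.
  c (successors {b, e, j}): φ is true.
  d (successors {a, g}): φ is false.
  e (successors {a, d, f}): φ is false.
  f (successors {a, e}): φ is false.
  g (successors {d, g, h, j}): φ is false.
  h (successors {b, c, d, e, h, i, j}): φ is true.
  i (successors {b, e, g}): φ is true.
  j (successors {b, f, i}): φ is true.
Detail at b (witness):
  At b: p is true, \Diamond p is false, so p \lor \Diamond p is true.
    At b: \Diamond p requires p at some successor in {c, g}.
      At c: p is false.
      At g: p is false.
    So \Diamond p is false at b.

Yes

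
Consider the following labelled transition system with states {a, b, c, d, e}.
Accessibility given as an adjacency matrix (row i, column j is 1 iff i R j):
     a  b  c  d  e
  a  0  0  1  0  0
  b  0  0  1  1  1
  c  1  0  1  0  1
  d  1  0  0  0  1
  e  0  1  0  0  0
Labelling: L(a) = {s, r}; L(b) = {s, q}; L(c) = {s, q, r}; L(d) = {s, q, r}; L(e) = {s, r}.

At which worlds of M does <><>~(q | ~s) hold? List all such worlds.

a, b, c, e

Let φ = <><>~(q | ~s). Evaluate φ at each world:
  a (successors {c}): φ is true.
  b (successors {c, d, e}): φ is true.
  c (successors {a, c, e}): φ is true.
  d (successors {a, e}): φ is false.
  e (successors {b}): φ is true.
For instance, at b:
  At b: <><>~(q | ~s) requires <>~(q | ~s) at some successor in {c, d, e}.
    <>~(q | ~s) holds at c, so <><>~(q | ~s) is true at b.
      At c: <>~(q | ~s) requires ~(q | ~s) at some successor in {a, c, e}.
        ~(q | ~s) holds at a, so <>~(q | ~s) is true at c.
Satisfying worlds: {a, b, c, e}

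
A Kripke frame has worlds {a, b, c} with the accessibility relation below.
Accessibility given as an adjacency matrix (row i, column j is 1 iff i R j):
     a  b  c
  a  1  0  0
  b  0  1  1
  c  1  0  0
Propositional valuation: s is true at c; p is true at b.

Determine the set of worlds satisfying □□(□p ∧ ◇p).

Recall that □ψ holds at a world iff ψ holds at every accessible world, and ◇ψ holds iff ψ holds at some accessible world.
Let φ = □□(□p ∧ ◇p). Evaluate φ at each world:
  a (successors {a}): φ is false.
  b (successors {b, c}): φ is false.
  c (successors {a}): φ is false.
For instance, at b:
  At b: □□(□p ∧ ◇p) requires □(□p ∧ ◇p) at every successor {b, c}.
    □(□p ∧ ◇p) fails at b, so □□(□p ∧ ◇p) is false at b.
      At b: □(□p ∧ ◇p) requires □p ∧ ◇p at every successor {b, c}.
        □p ∧ ◇p fails at b, so □(□p ∧ ◇p) is false at b.
Satisfying worlds: none.

none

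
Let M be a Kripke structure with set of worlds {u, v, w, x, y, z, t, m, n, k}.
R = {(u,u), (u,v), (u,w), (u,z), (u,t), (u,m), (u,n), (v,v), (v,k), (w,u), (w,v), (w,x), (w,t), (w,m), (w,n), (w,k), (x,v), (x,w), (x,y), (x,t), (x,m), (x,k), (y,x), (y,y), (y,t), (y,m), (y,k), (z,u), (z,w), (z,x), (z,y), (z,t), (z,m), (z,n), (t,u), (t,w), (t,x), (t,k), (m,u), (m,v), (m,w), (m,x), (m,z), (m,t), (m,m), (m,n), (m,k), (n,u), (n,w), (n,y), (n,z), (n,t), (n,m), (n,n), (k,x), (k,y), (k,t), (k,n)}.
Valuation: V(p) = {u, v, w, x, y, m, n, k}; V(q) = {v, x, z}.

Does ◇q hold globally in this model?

Recall that ◇ψ holds at a world iff ψ holds at some accessible world.
Let φ = ◇q. Evaluate φ at each world:
  u (successors {u, v, w, z, t, m, n}): φ is true.
  v (successors {v, k}): φ is true.
  w (successors {u, v, x, t, m, n, k}): φ is true.
  x (successors {v, w, y, t, m, k}): φ is true.
  y (successors {x, y, t, m, k}): φ is true.
  z (successors {u, w, x, y, t, m, n}): φ is true.
  t (successors {u, w, x, k}): φ is true.
  m (successors {u, v, w, x, z, t, m, n, k}): φ is true.
  n (successors {u, w, y, z, t, m, n}): φ is true.
  k (successors {x, y, t, n}): φ is true.
For instance, at v:
  At v: ◇q requires q at some successor in {v, k}.
    q holds at v, so ◇q is true at v.

Yes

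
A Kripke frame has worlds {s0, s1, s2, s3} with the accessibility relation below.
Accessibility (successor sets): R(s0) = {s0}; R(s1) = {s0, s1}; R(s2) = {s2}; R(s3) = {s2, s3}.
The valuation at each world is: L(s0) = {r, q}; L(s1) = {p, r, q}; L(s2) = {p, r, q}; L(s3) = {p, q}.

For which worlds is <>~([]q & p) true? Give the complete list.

Let φ = <>~([]q & p). Evaluate φ at each world:
  s0 (successors {s0}): φ is true.
  s1 (successors {s0, s1}): φ is true.
  s2 (successors {s2}): φ is false.
  s3 (successors {s2, s3}): φ is false.
For instance, at s3:
  At s3: <>~([]q & p) requires ~([]q & p) at some successor in {s2, s3}.
    At s2: ~([]q & p) is false.
    At s3: ~([]q & p) is false.
  So <>~([]q & p) is false at s3.
Satisfying worlds: {s0, s1}

s0, s1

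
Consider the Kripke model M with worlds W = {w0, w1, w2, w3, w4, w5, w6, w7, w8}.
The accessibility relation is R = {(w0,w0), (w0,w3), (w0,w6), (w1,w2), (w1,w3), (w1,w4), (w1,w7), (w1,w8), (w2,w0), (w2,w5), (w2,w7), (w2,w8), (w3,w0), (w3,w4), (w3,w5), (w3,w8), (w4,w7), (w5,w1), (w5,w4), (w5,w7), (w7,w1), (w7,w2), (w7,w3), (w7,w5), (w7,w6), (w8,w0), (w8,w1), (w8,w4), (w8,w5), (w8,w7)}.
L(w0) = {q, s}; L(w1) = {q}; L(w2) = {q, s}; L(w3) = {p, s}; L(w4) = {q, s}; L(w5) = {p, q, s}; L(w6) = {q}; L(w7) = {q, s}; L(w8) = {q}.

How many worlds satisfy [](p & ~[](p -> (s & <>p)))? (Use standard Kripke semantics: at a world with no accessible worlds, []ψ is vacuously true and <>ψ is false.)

1

Let φ = [](p & ~[](p -> (s & <>p))). Evaluate φ at each world:
  w0 (successors {w0, w3, w6}): φ is false.
  w1 (successors {w2, w3, w4, w7, w8}): φ is false.
  w2 (successors {w0, w5, w7, w8}): φ is false.
  w3 (successors {w0, w4, w5, w8}): φ is false.
  w4 (successors {w7}): φ is false.
  w5 (successors {w1, w4, w7}): φ is false.
  w6 (successors ∅): φ is true.
  w7 (successors {w1, w2, w3, w5, w6}): φ is false.
  w8 (successors {w0, w1, w4, w5, w7}): φ is false.
For instance, at w4:
  At w4: [](p & ~[](p -> (s & <>p))) requires p & ~[](p -> (s & <>p)) at every successor {w7}.
    p & ~[](p -> (s & <>p)) fails at w7, so [](p & ~[](p -> (s & <>p))) is false at w4.
      At w7: p is false, ~[](p -> (s & <>p)) is true, so p & ~[](p -> (s & <>p)) is false.
Satisfying worlds: {w6}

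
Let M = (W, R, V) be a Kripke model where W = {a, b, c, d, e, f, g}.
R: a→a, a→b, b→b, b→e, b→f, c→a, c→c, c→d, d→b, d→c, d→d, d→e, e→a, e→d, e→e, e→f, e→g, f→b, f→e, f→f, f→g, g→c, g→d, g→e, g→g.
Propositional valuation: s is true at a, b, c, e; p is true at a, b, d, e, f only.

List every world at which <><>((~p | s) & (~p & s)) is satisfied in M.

c, d, e, f, g

Let φ = <><>((~p | s) & (~p & s)). Evaluate φ at each world:
  a (successors {a, b}): φ is false.
  b (successors {b, e, f}): φ is false.
  c (successors {a, c, d}): φ is true.
  d (successors {b, c, d, e}): φ is true.
  e (successors {a, d, e, f, g}): φ is true.
  f (successors {b, e, f, g}): φ is true.
  g (successors {c, d, e, g}): φ is true.
For instance, at b:
  At b: <><>((~p | s) & (~p & s)) requires <>((~p | s) & (~p & s)) at some successor in {b, e, f}.
    At b: <>((~p | s) & (~p & s)) is false.
    At e: <>((~p | s) & (~p & s)) is false.
    At f: <>((~p | s) & (~p & s)) is false.
  So <><>((~p | s) & (~p & s)) is false at b.
Satisfying worlds: {c, d, e, f, g}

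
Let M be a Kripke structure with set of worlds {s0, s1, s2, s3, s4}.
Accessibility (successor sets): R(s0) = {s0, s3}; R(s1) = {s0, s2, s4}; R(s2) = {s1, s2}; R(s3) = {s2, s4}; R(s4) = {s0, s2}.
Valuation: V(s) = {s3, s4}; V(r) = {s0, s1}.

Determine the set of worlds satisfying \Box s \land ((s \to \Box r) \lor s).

Let φ = \Box s \land ((s \to \Box r) \lor s). Evaluate φ at each world:
  s0 (successors {s0, s3}): φ is false.
  s1 (successors {s0, s2, s4}): φ is false.
  s2 (successors {s1, s2}): φ is false.
  s3 (successors {s2, s4}): φ is false.
  s4 (successors {s0, s2}): φ is false.
For instance, at s3:
  At s3: \Box s is false, (s \to \Box r) \lor s is true, so \Box s \land ((s \to \Box r) \lor s) is false.
    At s3: \Box s requires s at every successor {s2, s4}.
      s fails at s2, so \Box s is false at s3.
    At s3: s \to \Box r is false, s is true, so (s \to \Box r) \lor s is true.
      At s3: s is true, \Box r is false, so s \to \Box r is false.
Satisfying worlds: none.

none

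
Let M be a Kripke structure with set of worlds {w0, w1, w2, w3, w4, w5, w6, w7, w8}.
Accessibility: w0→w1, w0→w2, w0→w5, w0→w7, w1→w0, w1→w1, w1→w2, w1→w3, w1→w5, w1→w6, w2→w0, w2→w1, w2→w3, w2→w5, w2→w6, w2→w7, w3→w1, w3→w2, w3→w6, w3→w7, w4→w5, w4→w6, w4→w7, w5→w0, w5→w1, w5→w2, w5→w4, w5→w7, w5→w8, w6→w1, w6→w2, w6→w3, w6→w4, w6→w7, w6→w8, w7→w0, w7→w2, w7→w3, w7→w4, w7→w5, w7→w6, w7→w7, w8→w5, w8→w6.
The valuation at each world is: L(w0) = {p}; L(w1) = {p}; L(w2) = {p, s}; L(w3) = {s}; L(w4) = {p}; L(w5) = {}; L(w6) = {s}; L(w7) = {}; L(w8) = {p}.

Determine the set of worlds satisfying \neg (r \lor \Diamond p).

w4, w8

Let φ = \neg (r \lor \Diamond p). Evaluate φ at each world:
  w0 (successors {w1, w2, w5, w7}): φ is false.
  w1 (successors {w0, w1, w2, w3, w5, w6}): φ is false.
  w2 (successors {w0, w1, w3, w5, w6, w7}): φ is false.
  w3 (successors {w1, w2, w6, w7}): φ is false.
  w4 (successors {w5, w6, w7}): φ is true.
  w5 (successors {w0, w1, w2, w4, w7, w8}): φ is false.
  w6 (successors {w1, w2, w3, w4, w7, w8}): φ is false.
  w7 (successors {w0, w2, w3, w4, w5, w6, w7}): φ is false.
  w8 (successors {w5, w6}): φ is true.
For instance, at w0:
  At w0: r \lor \Diamond p is true, so \neg (r \lor \Diamond p) is false.
    At w0: r is false, \Diamond p is true, so r \lor \Diamond p is true.
      At w0: \Diamond p requires p at some successor in {w1, w2, w5, w7}.
        p holds at w1, so \Diamond p is true at w0.
Satisfying worlds: {w4, w8}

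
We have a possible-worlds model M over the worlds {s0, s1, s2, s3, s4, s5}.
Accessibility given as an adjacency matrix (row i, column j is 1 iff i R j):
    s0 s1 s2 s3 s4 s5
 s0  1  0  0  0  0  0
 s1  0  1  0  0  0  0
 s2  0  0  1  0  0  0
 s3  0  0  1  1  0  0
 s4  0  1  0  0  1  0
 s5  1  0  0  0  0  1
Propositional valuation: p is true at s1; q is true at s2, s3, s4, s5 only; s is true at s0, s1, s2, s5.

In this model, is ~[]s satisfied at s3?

At s3: []s is false, so ~[]s is true.
  At s3: []s requires s at every successor {s2, s3}.
    s fails at s3, so []s is false at s3.

Yes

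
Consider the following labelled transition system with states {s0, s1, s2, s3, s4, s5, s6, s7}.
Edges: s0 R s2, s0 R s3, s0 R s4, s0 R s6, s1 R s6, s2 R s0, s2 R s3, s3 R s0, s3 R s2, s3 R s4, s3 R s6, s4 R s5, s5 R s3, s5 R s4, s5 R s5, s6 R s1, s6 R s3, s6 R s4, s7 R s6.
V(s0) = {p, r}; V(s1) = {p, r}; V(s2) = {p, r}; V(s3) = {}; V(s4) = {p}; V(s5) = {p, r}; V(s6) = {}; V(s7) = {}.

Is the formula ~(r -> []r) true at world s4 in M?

No

At s4: r -> []r is true, so ~(r -> []r) is false.
  At s4: r is false, []r is true, so r -> []r is true.
    At s4: []r requires r at every successor {s5}.
      At s5: r is true.
    So []r is true at s4.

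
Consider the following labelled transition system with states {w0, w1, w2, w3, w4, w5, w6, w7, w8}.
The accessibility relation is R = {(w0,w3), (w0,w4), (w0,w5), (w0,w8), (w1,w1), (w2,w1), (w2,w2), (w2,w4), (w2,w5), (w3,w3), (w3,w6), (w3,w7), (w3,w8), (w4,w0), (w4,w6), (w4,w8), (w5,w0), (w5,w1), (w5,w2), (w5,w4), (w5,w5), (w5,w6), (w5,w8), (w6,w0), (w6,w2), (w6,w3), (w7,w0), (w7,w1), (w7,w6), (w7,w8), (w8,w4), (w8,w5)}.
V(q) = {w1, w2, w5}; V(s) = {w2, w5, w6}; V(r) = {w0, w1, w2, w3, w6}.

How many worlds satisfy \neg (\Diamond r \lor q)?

1

Let φ = \neg (\Diamond r \lor q). Evaluate φ at each world:
  w0 (successors {w3, w4, w5, w8}): φ is false.
  w1 (successors {w1}): φ is false.
  w2 (successors {w1, w2, w4, w5}): φ is false.
  w3 (successors {w3, w6, w7, w8}): φ is false.
  w4 (successors {w0, w6, w8}): φ is false.
  w5 (successors {w0, w1, w2, w4, w5, w6, w8}): φ is false.
  w6 (successors {w0, w2, w3}): φ is false.
  w7 (successors {w0, w1, w6, w8}): φ is false.
  w8 (successors {w4, w5}): φ is true.
For instance, at w7:
  At w7: \Diamond r \lor q is true, so \neg (\Diamond r \lor q) is false.
    At w7: \Diamond r is true, q is false, so \Diamond r \lor q is true.
      At w7: \Diamond r requires r at some successor in {w0, w1, w6, w8}.
        r holds at w0, so \Diamond r is true at w7.
Satisfying worlds: {w8}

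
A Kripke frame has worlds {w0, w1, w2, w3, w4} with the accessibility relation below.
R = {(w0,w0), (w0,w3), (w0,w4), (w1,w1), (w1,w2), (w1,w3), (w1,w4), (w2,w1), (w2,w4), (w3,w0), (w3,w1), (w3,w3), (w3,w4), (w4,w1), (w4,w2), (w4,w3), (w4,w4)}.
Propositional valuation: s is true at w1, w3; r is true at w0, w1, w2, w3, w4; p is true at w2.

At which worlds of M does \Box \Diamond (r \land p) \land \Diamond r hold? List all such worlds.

Let φ = \Box \Diamond (r \land p) \land \Diamond r. Evaluate φ at each world:
  w0 (successors {w0, w3, w4}): φ is false.
  w1 (successors {w1, w2, w3, w4}): φ is false.
  w2 (successors {w1, w4}): φ is true.
  w3 (successors {w0, w1, w3, w4}): φ is false.
  w4 (successors {w1, w2, w3, w4}): φ is false.
For instance, at w0:
  At w0: \Box \Diamond (r \land p) is false, \Diamond r is true, so \Box \Diamond (r \land p) \land \Diamond r is false.
    At w0: \Box \Diamond (r \land p) requires \Diamond (r \land p) at every successor {w0, w3, w4}.
      \Diamond (r \land p) fails at w0, so \Box \Diamond (r \land p) is false at w0.
    At w0: \Diamond r requires r at some successor in {w0, w3, w4}.
      r holds at w0, so \Diamond r is true at w0.
Satisfying worlds: {w2}

w2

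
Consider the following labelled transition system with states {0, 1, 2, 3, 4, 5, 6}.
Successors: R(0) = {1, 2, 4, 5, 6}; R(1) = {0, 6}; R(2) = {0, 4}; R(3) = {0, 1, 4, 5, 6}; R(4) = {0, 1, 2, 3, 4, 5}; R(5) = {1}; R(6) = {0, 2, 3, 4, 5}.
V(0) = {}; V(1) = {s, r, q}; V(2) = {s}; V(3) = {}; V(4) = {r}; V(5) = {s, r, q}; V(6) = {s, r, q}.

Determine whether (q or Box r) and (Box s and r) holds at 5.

Recall that Box ψ holds at a world iff ψ holds at every accessible world, and Dia ψ holds iff ψ holds at some accessible world.
At 5: q or Box r is true, Box s and r is true, so (q or Box r) and (Box s and r) is true.
  At 5: q is true, Box r is true, so q or Box r is true.
    At 5: Box r requires r at every successor {1}.
      At 1: r is true.
    So Box r is true at 5.
  At 5: Box s is true, r is true, so Box s and r is true.
    At 5: Box s requires s at every successor {1}.
      At 1: s is true.
    So Box s is true at 5.

Yes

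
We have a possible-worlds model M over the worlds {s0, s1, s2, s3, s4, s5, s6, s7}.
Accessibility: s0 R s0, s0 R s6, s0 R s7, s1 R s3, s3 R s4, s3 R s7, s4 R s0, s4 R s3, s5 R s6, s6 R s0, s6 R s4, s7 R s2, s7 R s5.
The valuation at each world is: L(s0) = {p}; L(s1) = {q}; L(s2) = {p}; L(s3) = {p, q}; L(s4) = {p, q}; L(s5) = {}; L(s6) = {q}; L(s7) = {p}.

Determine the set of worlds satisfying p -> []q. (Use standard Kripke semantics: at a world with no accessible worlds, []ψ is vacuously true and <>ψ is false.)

s1, s2, s5, s6

Recall that []ψ holds at a world iff ψ holds at every accessible world, and <>ψ holds iff ψ holds at some accessible world.
Let φ = p -> []q. Evaluate φ at each world:
  s0 (successors {s0, s6, s7}): φ is false.
  s1 (successors {s3}): φ is true.
  s2 (successors ∅): φ is true.
  s3 (successors {s4, s7}): φ is false.
  s4 (successors {s0, s3}): φ is false.
  s5 (successors {s6}): φ is true.
  s6 (successors {s0, s4}): φ is true.
  s7 (successors {s2, s5}): φ is false.
For instance, at s6:
  At s6: p is false, []q is false, so p -> []q is true.
    At s6: []q requires q at every successor {s0, s4}.
      q fails at s0, so []q is false at s6.
Satisfying worlds: {s1, s2, s5, s6}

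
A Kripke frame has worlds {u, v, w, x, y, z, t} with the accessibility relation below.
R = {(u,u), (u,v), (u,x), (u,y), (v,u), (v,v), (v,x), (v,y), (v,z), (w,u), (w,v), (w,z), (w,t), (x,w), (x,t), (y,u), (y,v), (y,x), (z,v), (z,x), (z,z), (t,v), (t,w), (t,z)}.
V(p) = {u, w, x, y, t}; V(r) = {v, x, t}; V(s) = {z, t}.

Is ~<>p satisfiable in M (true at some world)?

No

Recall that <>ψ holds at a world iff ψ holds at some accessible world.
Let φ = ~<>p. Evaluate φ at each world:
  u (successors {u, v, x, y}): φ is false.
  v (successors {u, v, x, y, z}): φ is false.
  w (successors {u, v, z, t}): φ is false.
  x (successors {w, t}): φ is false.
  y (successors {u, v, x}): φ is false.
  z (successors {v, x, z}): φ is false.
  t (successors {v, w, z}): φ is false.
For instance, at v:
  At v: <>p is true, so ~<>p is false.
    At v: <>p requires p at some successor in {u, v, x, y, z}.
      p holds at u, so <>p is true at v.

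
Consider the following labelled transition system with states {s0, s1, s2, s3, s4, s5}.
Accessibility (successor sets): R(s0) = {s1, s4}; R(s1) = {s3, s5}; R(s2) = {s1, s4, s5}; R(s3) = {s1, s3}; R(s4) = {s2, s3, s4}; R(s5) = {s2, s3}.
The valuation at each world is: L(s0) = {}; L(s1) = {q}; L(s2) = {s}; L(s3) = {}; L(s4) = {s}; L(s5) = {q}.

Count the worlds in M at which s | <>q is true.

Let φ = s | <>q. Evaluate φ at each world:
  s0 (successors {s1, s4}): φ is true.
  s1 (successors {s3, s5}): φ is true.
  s2 (successors {s1, s4, s5}): φ is true.
  s3 (successors {s1, s3}): φ is true.
  s4 (successors {s2, s3, s4}): φ is true.
  s5 (successors {s2, s3}): φ is false.
For instance, at s3:
  At s3: s is false, <>q is true, so s | <>q is true.
    At s3: <>q requires q at some successor in {s1, s3}.
      q holds at s1, so <>q is true at s3.
Satisfying worlds: {s0, s1, s2, s3, s4}

5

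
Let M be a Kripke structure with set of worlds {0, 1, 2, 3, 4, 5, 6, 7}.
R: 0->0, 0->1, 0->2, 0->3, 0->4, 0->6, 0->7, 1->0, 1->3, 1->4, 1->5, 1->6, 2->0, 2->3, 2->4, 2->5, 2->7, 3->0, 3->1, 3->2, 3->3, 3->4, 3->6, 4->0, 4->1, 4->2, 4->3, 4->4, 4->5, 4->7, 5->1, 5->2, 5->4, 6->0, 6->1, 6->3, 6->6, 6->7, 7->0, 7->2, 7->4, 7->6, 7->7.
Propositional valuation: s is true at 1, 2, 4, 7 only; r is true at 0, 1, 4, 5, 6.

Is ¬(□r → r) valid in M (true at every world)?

Let φ = ¬(□r → r). Evaluate φ at each world:
  0 (successors {0, 1, 2, 3, 4, 6, 7}): φ is false.
  1 (successors {0, 3, 4, 5, 6}): φ is false.
  2 (successors {0, 3, 4, 5, 7}): φ is false.
  3 (successors {0, 1, 2, 3, 4, 6}): φ is false.
  4 (successors {0, 1, 2, 3, 4, 5, 7}): φ is false.
  5 (successors {1, 2, 4}): φ is false.
  6 (successors {0, 1, 3, 6, 7}): φ is false.
  7 (successors {0, 2, 4, 6, 7}): φ is false.
Detail at 0 (counterexample):
  At 0: □r → r is true, so ¬(□r → r) is false.
    At 0: □r is false, r is true, so □r → r is true.
      At 0: □r requires r at every successor {0, 1, 2, 3, 4, 6, 7}.
        r fails at 2, so □r is false at 0.

No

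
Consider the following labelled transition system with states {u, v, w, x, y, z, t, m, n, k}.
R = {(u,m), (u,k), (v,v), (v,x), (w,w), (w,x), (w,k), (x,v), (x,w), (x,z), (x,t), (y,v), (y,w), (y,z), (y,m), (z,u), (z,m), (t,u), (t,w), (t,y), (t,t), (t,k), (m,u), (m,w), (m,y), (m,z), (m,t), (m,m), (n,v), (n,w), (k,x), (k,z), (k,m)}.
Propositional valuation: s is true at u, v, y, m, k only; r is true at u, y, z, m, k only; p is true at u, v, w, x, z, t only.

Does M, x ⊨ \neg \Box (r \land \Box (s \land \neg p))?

Yes

Recall that \Box ψ holds at a world iff ψ holds at every accessible world, and \Diamond ψ holds iff ψ holds at some accessible world.
At x: \Box (r \land \Box (s \land \neg p)) is false, so \neg \Box (r \land \Box (s \land \neg p)) is true.
  At x: \Box (r \land \Box (s \land \neg p)) requires r \land \Box (s \land \neg p) at every successor {v, w, z, t}.
    r \land \Box (s \land \neg p) fails at v, so \Box (r \land \Box (s \land \neg p)) is false at x.
      At v: r is false, \Box (s \land \neg p) is false, so r \land \Box (s \land \neg p) is false.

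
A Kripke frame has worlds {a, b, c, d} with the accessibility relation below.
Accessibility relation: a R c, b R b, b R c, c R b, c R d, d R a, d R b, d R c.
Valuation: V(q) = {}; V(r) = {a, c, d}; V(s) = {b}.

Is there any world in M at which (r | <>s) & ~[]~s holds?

Let φ = (r | <>s) & ~[]~s. Evaluate φ at each world:
  a (successors {c}): φ is false.
  b (successors {b, c}): φ is true.
  c (successors {b, d}): φ is true.
  d (successors {a, b, c}): φ is true.
Detail at b (witness):
  At b: r | <>s is true, ~[]~s is true, so (r | <>s) & ~[]~s is true.
    At b: r is false, <>s is true, so r | <>s is true.
      At b: <>s requires s at some successor in {b, c}.
        s holds at b, so <>s is true at b.
    At b: []~s is false, so ~[]~s is true.
      At b: []~s requires ~s at every successor {b, c}.
        ~s fails at b, so []~s is false at b.

Yes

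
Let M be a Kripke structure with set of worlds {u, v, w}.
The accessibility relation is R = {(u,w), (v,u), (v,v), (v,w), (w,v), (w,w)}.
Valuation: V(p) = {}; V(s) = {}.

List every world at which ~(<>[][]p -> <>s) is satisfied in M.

none

Let φ = ~(<>[][]p -> <>s). Evaluate φ at each world:
  u (successors {w}): φ is false.
  v (successors {u, v, w}): φ is false.
  w (successors {v, w}): φ is false.
For instance, at v:
  At v: <>[][]p -> <>s is true, so ~(<>[][]p -> <>s) is false.
    At v: <>[][]p is false, <>s is false, so <>[][]p -> <>s is true.
      At v: <>[][]p requires [][]p at some successor in {u, v, w}.
        At u: [][]p is false.
        At v: [][]p is false.
        At w: [][]p is false.
      So <>[][]p is false at v.
      At v: <>s requires s at some successor in {u, v, w}.
        At u: s is false.
        At v: s is false.
        At w: s is false.
      So <>s is false at v.
Satisfying worlds: none.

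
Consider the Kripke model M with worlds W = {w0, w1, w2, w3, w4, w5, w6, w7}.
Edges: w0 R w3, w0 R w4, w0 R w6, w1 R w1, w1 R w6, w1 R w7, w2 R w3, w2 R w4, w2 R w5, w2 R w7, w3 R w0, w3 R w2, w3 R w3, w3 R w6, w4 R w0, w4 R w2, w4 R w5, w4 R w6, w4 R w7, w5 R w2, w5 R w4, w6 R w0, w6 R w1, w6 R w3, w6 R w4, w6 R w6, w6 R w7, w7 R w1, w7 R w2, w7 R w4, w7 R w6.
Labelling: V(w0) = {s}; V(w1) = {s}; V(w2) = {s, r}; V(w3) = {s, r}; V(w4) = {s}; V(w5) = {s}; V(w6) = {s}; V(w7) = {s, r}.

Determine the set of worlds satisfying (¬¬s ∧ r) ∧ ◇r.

Let φ = (¬¬s ∧ r) ∧ ◇r. Evaluate φ at each world:
  w0 (successors {w3, w4, w6}): φ is false.
  w1 (successors {w1, w6, w7}): φ is false.
  w2 (successors {w3, w4, w5, w7}): φ is true.
  w3 (successors {w0, w2, w3, w6}): φ is true.
  w4 (successors {w0, w2, w5, w6, w7}): φ is false.
  w5 (successors {w2, w4}): φ is false.
  w6 (successors {w0, w1, w3, w4, w6, w7}): φ is false.
  w7 (successors {w1, w2, w4, w6}): φ is true.
For instance, at w6:
  At w6: ¬¬s ∧ r is false, ◇r is true, so (¬¬s ∧ r) ∧ ◇r is false.
    At w6: ◇r requires r at some successor in {w0, w1, w3, w4, w6, w7}.
      r holds at w3, so ◇r is true at w6.
Satisfying worlds: {w2, w3, w7}

w2, w3, w7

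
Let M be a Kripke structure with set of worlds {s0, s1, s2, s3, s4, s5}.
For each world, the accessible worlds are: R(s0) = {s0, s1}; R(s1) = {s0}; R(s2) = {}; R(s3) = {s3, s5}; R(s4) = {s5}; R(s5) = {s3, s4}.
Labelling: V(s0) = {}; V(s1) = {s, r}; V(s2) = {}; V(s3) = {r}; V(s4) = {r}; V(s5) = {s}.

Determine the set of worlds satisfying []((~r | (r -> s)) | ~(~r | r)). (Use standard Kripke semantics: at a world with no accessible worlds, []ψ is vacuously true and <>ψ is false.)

s0, s1, s2, s4

Let φ = []((~r | (r -> s)) | ~(~r | r)). Evaluate φ at each world:
  s0 (successors {s0, s1}): φ is true.
  s1 (successors {s0}): φ is true.
  s2 (successors ∅): φ is true.
  s3 (successors {s3, s5}): φ is false.
  s4 (successors {s5}): φ is true.
  s5 (successors {s3, s4}): φ is false.
For instance, at s1:
  At s1: []((~r | (r -> s)) | ~(~r | r)) requires (~r | (r -> s)) | ~(~r | r) at every successor {s0}.
    At s0: (~r | (r -> s)) | ~(~r | r) is true.
  So []((~r | (r -> s)) | ~(~r | r)) is true at s1.
Satisfying worlds: {s0, s1, s2, s4}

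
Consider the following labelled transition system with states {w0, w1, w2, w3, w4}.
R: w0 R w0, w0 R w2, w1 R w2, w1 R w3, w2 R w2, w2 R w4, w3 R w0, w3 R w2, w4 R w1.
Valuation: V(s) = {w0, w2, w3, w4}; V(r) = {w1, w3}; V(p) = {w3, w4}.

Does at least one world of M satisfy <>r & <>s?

Let φ = <>r & <>s. Evaluate φ at each world:
  w0 (successors {w0, w2}): φ is false.
  w1 (successors {w2, w3}): φ is true.
  w2 (successors {w2, w4}): φ is false.
  w3 (successors {w0, w2}): φ is false.
  w4 (successors {w1}): φ is false.
Detail at w1 (witness):
  At w1: <>r is true, <>s is true, so <>r & <>s is true.
    At w1: <>r requires r at some successor in {w2, w3}.
      r holds at w3, so <>r is true at w1.
    At w1: <>s requires s at some successor in {w2, w3}.
      s holds at w2, so <>s is true at w1.

Yes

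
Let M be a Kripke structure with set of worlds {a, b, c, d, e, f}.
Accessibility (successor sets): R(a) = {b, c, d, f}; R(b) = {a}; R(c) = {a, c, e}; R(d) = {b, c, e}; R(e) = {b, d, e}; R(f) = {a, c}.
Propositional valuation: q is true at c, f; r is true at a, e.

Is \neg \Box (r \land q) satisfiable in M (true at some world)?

Let φ = \neg \Box (r \land q). Evaluate φ at each world:
  a (successors {b, c, d, f}): φ is true.
  b (successors {a}): φ is true.
  c (successors {a, c, e}): φ is true.
  d (successors {b, c, e}): φ is true.
  e (successors {b, d, e}): φ is true.
  f (successors {a, c}): φ is true.
Detail at a (witness):
  At a: \Box (r \land q) is false, so \neg \Box (r \land q) is true.
    At a: \Box (r \land q) requires r \land q at every successor {b, c, d, f}.
      r \land q fails at b, so \Box (r \land q) is false at a.

Yes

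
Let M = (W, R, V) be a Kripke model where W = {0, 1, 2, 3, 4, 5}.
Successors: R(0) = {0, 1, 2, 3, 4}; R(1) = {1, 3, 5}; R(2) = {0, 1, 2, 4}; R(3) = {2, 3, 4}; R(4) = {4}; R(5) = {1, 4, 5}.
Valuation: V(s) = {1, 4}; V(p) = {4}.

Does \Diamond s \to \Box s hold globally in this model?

Recall that \Box ψ holds at a world iff ψ holds at every accessible world, and \Diamond ψ holds iff ψ holds at some accessible world.
Let φ = \Diamond s \to \Box s. Evaluate φ at each world:
  0 (successors {0, 1, 2, 3, 4}): φ is false.
  1 (successors {1, 3, 5}): φ is false.
  2 (successors {0, 1, 2, 4}): φ is false.
  3 (successors {2, 3, 4}): φ is false.
  4 (successors {4}): φ is true.
  5 (successors {1, 4, 5}): φ is false.
Detail at 0 (counterexample):
  At 0: \Diamond s is true, \Box s is false, so \Diamond s \to \Box s is false.
    At 0: \Diamond s requires s at some successor in {0, 1, 2, 3, 4}.
      s holds at 1, so \Diamond s is true at 0.
    At 0: \Box s requires s at every successor {0, 1, 2, 3, 4}.
      s fails at 0, so \Box s is false at 0.

No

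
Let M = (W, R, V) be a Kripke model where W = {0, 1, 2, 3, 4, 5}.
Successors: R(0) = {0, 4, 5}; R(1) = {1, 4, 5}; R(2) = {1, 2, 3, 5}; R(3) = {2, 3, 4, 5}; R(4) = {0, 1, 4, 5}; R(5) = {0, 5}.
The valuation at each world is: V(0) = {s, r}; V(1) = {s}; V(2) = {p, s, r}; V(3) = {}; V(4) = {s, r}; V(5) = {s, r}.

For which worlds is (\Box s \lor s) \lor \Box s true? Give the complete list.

0, 1, 2, 4, 5

Let φ = (\Box s \lor s) \lor \Box s. Evaluate φ at each world:
  0 (successors {0, 4, 5}): φ is true.
  1 (successors {1, 4, 5}): φ is true.
  2 (successors {1, 2, 3, 5}): φ is true.
  3 (successors {2, 3, 4, 5}): φ is false.
  4 (successors {0, 1, 4, 5}): φ is true.
  5 (successors {0, 5}): φ is true.
For instance, at 2:
  At 2: \Box s \lor s is true, \Box s is false, so (\Box s \lor s) \lor \Box s is true.
    At 2: \Box s is false, s is true, so \Box s \lor s is true.
      At 2: \Box s requires s at every successor {1, 2, 3, 5}.
        s fails at 3, so \Box s is false at 2.
    At 2: \Box s requires s at every successor {1, 2, 3, 5}.
      s fails at 3, so \Box s is false at 2.
Satisfying worlds: {0, 1, 2, 4, 5}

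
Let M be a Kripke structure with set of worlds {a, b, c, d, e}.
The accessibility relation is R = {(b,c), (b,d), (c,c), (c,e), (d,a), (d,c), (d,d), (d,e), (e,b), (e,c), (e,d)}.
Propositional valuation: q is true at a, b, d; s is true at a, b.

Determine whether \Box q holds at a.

Yes

At a: no accessible worlds, so \Box q holds vacuously.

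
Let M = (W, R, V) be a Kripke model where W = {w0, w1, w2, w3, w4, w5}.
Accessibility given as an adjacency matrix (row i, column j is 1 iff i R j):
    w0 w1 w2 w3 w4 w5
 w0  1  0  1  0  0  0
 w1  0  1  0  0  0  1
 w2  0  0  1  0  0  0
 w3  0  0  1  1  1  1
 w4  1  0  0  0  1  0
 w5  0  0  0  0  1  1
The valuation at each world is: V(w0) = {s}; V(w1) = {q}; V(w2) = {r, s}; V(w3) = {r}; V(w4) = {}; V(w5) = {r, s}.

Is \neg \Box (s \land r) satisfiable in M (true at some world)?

Let φ = \neg \Box (s \land r). Evaluate φ at each world:
  w0 (successors {w0, w2}): φ is true.
  w1 (successors {w1, w5}): φ is true.
  w2 (successors {w2}): φ is false.
  w3 (successors {w2, w3, w4, w5}): φ is true.
  w4 (successors {w0, w4}): φ is true.
  w5 (successors {w4, w5}): φ is true.
Detail at w0 (witness):
  At w0: \Box (s \land r) is false, so \neg \Box (s \land r) is true.
    At w0: \Box (s \land r) requires s \land r at every successor {w0, w2}.
      s \land r fails at w0, so \Box (s \land r) is false at w0.

Yes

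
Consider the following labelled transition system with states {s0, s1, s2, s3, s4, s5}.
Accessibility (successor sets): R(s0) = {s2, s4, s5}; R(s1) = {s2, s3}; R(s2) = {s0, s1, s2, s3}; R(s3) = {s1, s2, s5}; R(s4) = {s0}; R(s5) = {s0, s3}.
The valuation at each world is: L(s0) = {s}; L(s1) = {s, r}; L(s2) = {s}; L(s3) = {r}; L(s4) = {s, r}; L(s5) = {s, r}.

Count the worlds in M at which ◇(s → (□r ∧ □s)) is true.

3

Let φ = ◇(s → (□r ∧ □s)). Evaluate φ at each world:
  s0 (successors {s2, s4, s5}): φ is false.
  s1 (successors {s2, s3}): φ is true.
  s2 (successors {s0, s1, s2, s3}): φ is true.
  s3 (successors {s1, s2, s5}): φ is false.
  s4 (successors {s0}): φ is false.
  s5 (successors {s0, s3}): φ is true.
For instance, at s5:
  At s5: ◇(s → (□r ∧ □s)) requires s → (□r ∧ □s) at some successor in {s0, s3}.
    s → (□r ∧ □s) holds at s3, so ◇(s → (□r ∧ □s)) is true at s5.
      At s3: s is false, □r ∧ □s is false, so s → (□r ∧ □s) is true.
Satisfying worlds: {s1, s2, s5}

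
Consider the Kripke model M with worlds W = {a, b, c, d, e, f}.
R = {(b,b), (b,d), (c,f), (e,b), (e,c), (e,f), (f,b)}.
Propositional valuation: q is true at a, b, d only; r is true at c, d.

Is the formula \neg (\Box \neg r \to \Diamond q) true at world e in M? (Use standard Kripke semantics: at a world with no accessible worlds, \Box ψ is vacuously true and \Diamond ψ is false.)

No

At e: \Box \neg r \to \Diamond q is true, so \neg (\Box \neg r \to \Diamond q) is false.
  At e: \Box \neg r is false, \Diamond q is true, so \Box \neg r \to \Diamond q is true.
    At e: \Box \neg r requires \neg r at every successor {b, c, f}.
      \neg r fails at c, so \Box \neg r is false at e.
    At e: \Diamond q requires q at some successor in {b, c, f}.
      q holds at b, so \Diamond q is true at e.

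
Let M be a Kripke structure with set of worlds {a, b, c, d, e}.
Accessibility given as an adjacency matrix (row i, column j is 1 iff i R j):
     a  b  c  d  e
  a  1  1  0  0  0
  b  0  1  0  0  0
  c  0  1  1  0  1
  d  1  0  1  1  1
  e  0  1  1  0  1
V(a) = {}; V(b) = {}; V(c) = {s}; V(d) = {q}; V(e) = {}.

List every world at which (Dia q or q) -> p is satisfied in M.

a, b, c, e

Let φ = (Dia q or q) -> p. Evaluate φ at each world:
  a (successors {a, b}): φ is true.
  b (successors {b}): φ is true.
  c (successors {b, c, e}): φ is true.
  d (successors {a, c, d, e}): φ is false.
  e (successors {b, c, e}): φ is true.
For instance, at a:
  At a: Dia q or q is false, p is false, so (Dia q or q) -> p is true.
    At a: Dia q is false, q is false, so Dia q or q is false.
      At a: Dia q requires q at some successor in {a, b}.
        At a: q is false.
        At b: q is false.
      So Dia q is false at a.
Satisfying worlds: {a, b, c, e}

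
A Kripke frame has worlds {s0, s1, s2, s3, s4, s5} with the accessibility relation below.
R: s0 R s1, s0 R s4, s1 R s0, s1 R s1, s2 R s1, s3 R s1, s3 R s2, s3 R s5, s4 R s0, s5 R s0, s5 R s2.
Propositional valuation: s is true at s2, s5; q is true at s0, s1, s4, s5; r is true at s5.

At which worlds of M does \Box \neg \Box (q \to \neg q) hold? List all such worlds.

s0, s1, s2, s3, s4, s5

Recall that \Box ψ holds at a world iff ψ holds at every accessible world, and \Diamond ψ holds iff ψ holds at some accessible world.
Let φ = \Box \neg \Box (q \to \neg q). Evaluate φ at each world:
  s0 (successors {s1, s4}): φ is true.
  s1 (successors {s0, s1}): φ is true.
  s2 (successors {s1}): φ is true.
  s3 (successors {s1, s2, s5}): φ is true.
  s4 (successors {s0}): φ is true.
  s5 (successors {s0, s2}): φ is true.
For instance, at s1:
  At s1: \Box \neg \Box (q \to \neg q) requires \neg \Box (q \to \neg q) at every successor {s0, s1}.
      At s0: \Box (q \to \neg q) is false, so \neg \Box (q \to \neg q) is true.
      At s1: \Box (q \to \neg q) is false, so \neg \Box (q \to \neg q) is true.
  So \Box \neg \Box (q \to \neg q) is true at s1.
Satisfying worlds: {s0, s1, s2, s3, s4, s5}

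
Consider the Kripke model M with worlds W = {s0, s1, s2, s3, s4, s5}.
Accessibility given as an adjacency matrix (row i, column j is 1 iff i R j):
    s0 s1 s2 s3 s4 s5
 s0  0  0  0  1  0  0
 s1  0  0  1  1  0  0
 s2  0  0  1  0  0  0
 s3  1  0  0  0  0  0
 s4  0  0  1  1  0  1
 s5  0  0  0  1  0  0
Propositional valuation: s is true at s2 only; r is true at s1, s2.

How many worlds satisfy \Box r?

1

Let φ = \Box r. Evaluate φ at each world:
  s0 (successors {s3}): φ is false.
  s1 (successors {s2, s3}): φ is false.
  s2 (successors {s2}): φ is true.
  s3 (successors {s0}): φ is false.
  s4 (successors {s2, s3, s5}): φ is false.
  s5 (successors {s3}): φ is false.
For instance, at s2:
  At s2: \Box r requires r at every successor {s2}.
    At s2: r is true.
  So \Box r is true at s2.
Satisfying worlds: {s2}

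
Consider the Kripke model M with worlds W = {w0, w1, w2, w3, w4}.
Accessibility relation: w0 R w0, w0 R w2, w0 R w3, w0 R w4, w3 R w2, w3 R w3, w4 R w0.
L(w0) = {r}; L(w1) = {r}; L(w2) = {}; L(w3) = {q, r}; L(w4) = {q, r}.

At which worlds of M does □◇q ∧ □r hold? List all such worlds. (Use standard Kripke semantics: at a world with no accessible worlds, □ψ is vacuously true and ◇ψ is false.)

w1, w2, w4

Let φ = □◇q ∧ □r. Evaluate φ at each world:
  w0 (successors {w0, w2, w3, w4}): φ is false.
  w1 (successors ∅): φ is true.
  w2 (successors ∅): φ is true.
  w3 (successors {w2, w3}): φ is false.
  w4 (successors {w0}): φ is true.
For instance, at w4:
  At w4: □◇q is true, □r is true, so □◇q ∧ □r is true.
    At w4: □◇q requires ◇q at every successor {w0}.
      At w0: ◇q is true.
    So □◇q is true at w4.
    At w4: □r requires r at every successor {w0}.
      At w0: r is true.
    So □r is true at w4.
Satisfying worlds: {w1, w2, w4}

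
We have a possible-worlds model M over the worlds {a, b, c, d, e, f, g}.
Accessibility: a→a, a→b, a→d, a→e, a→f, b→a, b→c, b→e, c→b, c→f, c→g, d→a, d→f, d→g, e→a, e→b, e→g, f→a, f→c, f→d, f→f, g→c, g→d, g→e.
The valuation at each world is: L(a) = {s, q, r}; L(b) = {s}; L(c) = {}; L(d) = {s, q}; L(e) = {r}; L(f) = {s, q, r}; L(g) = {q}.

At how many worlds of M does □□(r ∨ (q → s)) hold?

3

Recall that □ψ holds at a world iff ψ holds at every accessible world, and ◇ψ holds iff ψ holds at some accessible world.
Let φ = □□(r ∨ (q → s)). Evaluate φ at each world:
  a (successors {a, b, d, e, f}): φ is false.
  b (successors {a, c, e}): φ is false.
  c (successors {b, f, g}): φ is true.
  d (successors {a, f, g}): φ is true.
  e (successors {a, b, g}): φ is true.
  f (successors {a, c, d, f}): φ is false.
  g (successors {c, d, e}): φ is false.
For instance, at g:
  At g: □□(r ∨ (q → s)) requires □(r ∨ (q → s)) at every successor {c, d, e}.
    □(r ∨ (q → s)) fails at c, so □□(r ∨ (q → s)) is false at g.
      At c: □(r ∨ (q → s)) requires r ∨ (q → s) at every successor {b, f, g}.
        r ∨ (q → s) fails at g, so □(r ∨ (q → s)) is false at c.
Satisfying worlds: {c, d, e}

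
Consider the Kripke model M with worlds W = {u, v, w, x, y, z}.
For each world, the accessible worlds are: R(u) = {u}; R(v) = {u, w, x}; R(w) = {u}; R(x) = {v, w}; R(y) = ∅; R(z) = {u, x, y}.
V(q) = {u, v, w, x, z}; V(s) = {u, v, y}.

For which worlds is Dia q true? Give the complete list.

u, v, w, x, z

Let φ = Dia q. Evaluate φ at each world:
  u (successors {u}): φ is true.
  v (successors {u, w, x}): φ is true.
  w (successors {u}): φ is true.
  x (successors {v, w}): φ is true.
  y (successors ∅): φ is false.
  z (successors {u, x, y}): φ is true.
For instance, at u:
  At u: Dia q requires q at some successor in {u}.
    q holds at u, so Dia q is true at u.
Satisfying worlds: {u, v, w, x, z}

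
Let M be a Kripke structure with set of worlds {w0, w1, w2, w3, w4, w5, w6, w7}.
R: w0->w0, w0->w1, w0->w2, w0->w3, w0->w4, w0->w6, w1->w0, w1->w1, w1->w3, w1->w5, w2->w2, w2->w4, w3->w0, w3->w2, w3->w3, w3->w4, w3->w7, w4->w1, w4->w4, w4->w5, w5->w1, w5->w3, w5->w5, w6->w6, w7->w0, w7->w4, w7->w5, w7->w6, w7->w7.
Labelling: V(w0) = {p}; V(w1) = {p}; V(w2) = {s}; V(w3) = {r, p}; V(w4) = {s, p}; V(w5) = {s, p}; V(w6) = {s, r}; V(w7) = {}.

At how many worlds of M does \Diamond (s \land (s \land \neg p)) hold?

5

Let φ = \Diamond (s \land (s \land \neg p)). Evaluate φ at each world:
  w0 (successors {w0, w1, w2, w3, w4, w6}): φ is true.
  w1 (successors {w0, w1, w3, w5}): φ is false.
  w2 (successors {w2, w4}): φ is true.
  w3 (successors {w0, w2, w3, w4, w7}): φ is true.
  w4 (successors {w1, w4, w5}): φ is false.
  w5 (successors {w1, w3, w5}): φ is false.
  w6 (successors {w6}): φ is true.
  w7 (successors {w0, w4, w5, w6, w7}): φ is true.
For instance, at w3:
  At w3: \Diamond (s \land (s \land \neg p)) requires s \land (s \land \neg p) at some successor in {w0, w2, w3, w4, w7}.
    s \land (s \land \neg p) holds at w2, so \Diamond (s \land (s \land \neg p)) is true at w3.
Satisfying worlds: {w0, w2, w3, w6, w7}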